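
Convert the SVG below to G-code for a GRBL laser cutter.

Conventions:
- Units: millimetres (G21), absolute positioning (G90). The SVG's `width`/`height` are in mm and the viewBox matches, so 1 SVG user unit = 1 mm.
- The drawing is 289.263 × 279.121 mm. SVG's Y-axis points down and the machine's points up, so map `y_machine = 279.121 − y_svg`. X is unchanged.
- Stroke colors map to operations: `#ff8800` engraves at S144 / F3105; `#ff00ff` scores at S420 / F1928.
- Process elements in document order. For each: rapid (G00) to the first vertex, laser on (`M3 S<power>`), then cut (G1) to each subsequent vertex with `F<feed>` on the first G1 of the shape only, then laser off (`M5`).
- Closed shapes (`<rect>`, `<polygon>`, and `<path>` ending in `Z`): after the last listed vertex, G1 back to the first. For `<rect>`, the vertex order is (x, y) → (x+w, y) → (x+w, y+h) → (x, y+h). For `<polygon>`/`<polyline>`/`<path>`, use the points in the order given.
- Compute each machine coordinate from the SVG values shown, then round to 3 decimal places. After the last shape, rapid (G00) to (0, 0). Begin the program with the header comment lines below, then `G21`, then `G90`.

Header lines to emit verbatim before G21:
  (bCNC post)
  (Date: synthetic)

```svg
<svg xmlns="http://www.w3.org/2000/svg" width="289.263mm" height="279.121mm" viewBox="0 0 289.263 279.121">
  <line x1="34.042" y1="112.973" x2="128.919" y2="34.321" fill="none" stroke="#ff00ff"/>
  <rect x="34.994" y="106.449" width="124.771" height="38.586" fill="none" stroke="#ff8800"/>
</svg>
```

1 u = 1 mm; y_m = 279.121 − y.

[1] `<line>` line segment, #ff00ff→score S420 F1928: (34.042,166.148) → (128.919,244.800)

[2] `<rect>` rectangle, #ff8800→engrave S144 F3105: (34.994,172.672) → (159.765,172.672) → (159.765,134.086) → (34.994,134.086) → (34.994,172.672) (closed)

(bCNC post)
(Date: synthetic)
G21
G90
G00 X34.042 Y166.148
M3 S420
G1 X128.919 Y244.800 F1928
M5
G00 X34.994 Y172.672
M3 S144
G1 X159.765 Y172.672 F3105
G1 X159.765 Y134.086
G1 X34.994 Y134.086
G1 X34.994 Y172.672
M5
G00 X0.000 Y0.000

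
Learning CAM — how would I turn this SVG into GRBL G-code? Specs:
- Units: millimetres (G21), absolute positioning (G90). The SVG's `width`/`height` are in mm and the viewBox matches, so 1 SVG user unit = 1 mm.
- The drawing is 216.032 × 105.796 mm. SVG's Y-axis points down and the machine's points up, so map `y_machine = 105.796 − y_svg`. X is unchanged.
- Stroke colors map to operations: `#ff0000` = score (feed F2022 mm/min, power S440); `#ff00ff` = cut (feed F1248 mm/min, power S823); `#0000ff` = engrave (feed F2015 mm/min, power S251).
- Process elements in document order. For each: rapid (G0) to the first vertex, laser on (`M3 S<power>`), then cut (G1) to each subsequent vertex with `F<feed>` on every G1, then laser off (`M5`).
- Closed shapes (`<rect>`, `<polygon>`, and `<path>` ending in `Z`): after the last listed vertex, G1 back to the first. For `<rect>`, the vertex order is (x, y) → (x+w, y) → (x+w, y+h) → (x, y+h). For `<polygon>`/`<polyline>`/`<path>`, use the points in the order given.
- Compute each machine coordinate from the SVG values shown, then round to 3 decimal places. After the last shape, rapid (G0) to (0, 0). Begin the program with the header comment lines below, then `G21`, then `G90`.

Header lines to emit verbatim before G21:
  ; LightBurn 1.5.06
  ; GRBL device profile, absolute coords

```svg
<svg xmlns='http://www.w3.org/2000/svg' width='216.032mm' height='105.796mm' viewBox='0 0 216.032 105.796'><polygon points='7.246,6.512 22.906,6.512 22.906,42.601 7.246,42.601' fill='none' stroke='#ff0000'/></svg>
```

; LightBurn 1.5.06
; GRBL device profile, absolute coords
G21
G90
G0 X7.246 Y99.284
M3 S440
G1 X22.906 Y99.284 F2022
G1 X22.906 Y63.195 F2022
G1 X7.246 Y63.195 F2022
G1 X7.246 Y99.284 F2022
M5
G0 X0.000 Y0.000

1 u = 1 mm; y_m = 105.796 − y.

[1] `<polygon>` rectangle, #ff0000→score S440 F2022: (7.246,99.284) → (22.906,99.284) → (22.906,63.195) → (7.246,63.195) → (7.246,99.284) (closed)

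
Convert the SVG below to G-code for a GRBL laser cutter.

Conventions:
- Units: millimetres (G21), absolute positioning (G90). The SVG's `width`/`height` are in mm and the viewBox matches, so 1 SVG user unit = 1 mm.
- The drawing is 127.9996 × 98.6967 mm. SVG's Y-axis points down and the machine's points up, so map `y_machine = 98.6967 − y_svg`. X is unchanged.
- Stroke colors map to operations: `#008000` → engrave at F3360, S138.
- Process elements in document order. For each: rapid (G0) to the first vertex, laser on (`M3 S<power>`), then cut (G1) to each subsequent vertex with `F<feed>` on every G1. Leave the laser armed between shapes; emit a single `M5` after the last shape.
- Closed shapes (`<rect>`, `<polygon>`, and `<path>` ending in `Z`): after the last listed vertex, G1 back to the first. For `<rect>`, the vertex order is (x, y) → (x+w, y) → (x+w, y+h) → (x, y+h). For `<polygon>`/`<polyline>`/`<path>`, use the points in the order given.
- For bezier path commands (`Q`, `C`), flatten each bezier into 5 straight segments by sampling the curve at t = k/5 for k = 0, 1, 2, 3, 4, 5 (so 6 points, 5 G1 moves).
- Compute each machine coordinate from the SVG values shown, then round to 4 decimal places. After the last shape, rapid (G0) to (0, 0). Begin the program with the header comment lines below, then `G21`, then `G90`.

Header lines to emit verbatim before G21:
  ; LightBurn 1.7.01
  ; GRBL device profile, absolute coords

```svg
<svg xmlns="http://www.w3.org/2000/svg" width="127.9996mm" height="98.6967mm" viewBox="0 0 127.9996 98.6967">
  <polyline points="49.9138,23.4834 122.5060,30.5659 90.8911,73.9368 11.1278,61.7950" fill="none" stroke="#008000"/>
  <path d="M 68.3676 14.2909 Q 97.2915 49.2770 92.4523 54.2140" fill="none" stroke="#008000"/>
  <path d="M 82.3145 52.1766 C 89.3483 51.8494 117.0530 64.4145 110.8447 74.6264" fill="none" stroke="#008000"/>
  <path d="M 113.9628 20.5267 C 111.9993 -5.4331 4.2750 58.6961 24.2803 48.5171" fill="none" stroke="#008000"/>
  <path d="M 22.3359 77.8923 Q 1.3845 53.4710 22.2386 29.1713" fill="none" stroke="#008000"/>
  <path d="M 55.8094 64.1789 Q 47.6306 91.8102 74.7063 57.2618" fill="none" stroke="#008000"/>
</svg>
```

; LightBurn 1.7.01
; GRBL device profile, absolute coords
G21
G90
G0 X49.9138 Y75.2133
M3 S138
G1 X122.5060 Y68.1308 F3360
G1 X90.8911 Y24.7599 F3360
G1 X11.1278 Y36.9017 F3360
G0 X68.3676 Y84.4058
M3 S138
G1 X78.5866 Y71.6133 F3360
G1 X86.1046 Y61.2248 F3360
G1 X90.9216 Y53.2402 F3360
G1 X93.0375 Y47.6595 F3360
G1 X92.4523 Y44.4827 F3360
G0 X82.3145 Y46.5201
M3 S138
G1 X88.5786 Y45.2913 F3360
G1 X97.1837 Y41.7001 F3360
G1 X105.5098 Y36.4784 F3360
G1 X110.9368 Y30.3579 F3360
G1 X110.8447 Y24.0703 F3360
G0 X113.9628 Y78.1700
M3 S138
G1 X101.9613 Y84.2504 F3360
G1 X75.7848 Y76.6005 F3360
G1 X46.6408 Y63.1113 F3360
G1 X25.7367 Y51.6740 F3360
G1 X24.2803 Y50.1796 F3360
G0 X22.3359 Y20.8044
M3 S138
G1 X15.6276 Y30.5681 F3360
G1 X12.2637 Y40.3220 F3360
G1 X12.2442 Y50.0662 F3360
G1 X15.5692 Y59.8007 F3360
G1 X22.2386 Y69.5254 F3360
G0 X55.8094 Y34.5178
M3 S138
G1 X53.9481 Y25.9525 F3360
G1 X54.9071 Y22.3615 F3360
G1 X58.6865 Y23.7449 F3360
G1 X65.2862 Y30.1027 F3360
G1 X74.7063 Y41.4349 F3360
M5
G0 X0.0000 Y0.0000

Since the viewBox matches the mm dimensions, user units are millimetres directly. The only transform is the Y-flip y_m = 98.6967 − y_svg.

Shape 1 is a open polyline drawn with `<polyline>`. Its stroke #008000 means engrave at S138, F3360. After flipping Y the toolpath is (49.9138,75.2133) → (122.5060,68.1308) → (90.8911,24.7599) → (11.1278,36.9017).

Shape 2 is a quadratic bezier drawn with `<path>`. Its stroke #008000 means engrave at S138, F3360. After flipping Y the toolpath is (68.3676,84.4058) → (78.5866,71.6133) → (86.1046,61.2248) → (90.9216,53.2402) → (93.0375,47.6595) → (92.4523,44.4827).

Shape 3 is a cubic bezier drawn with `<path>`. Its stroke #008000 means engrave at S138, F3360. After flipping Y the toolpath is (82.3145,46.5201) → (88.5786,45.2913) → (97.1837,41.7001) → (105.5098,36.4784) → (110.9368,30.3579) → (110.8447,24.0703).

Shape 4 is a cubic bezier drawn with `<path>`. Its stroke #008000 means engrave at S138, F3360. After flipping Y the toolpath is (113.9628,78.1700) → (101.9613,84.2504) → (75.7848,76.6005) → (46.6408,63.1113) → (25.7367,51.6740) → (24.2803,50.1796).

Shape 5 is a quadratic bezier drawn with `<path>`. Its stroke #008000 means engrave at S138, F3360. After flipping Y the toolpath is (22.3359,20.8044) → (15.6276,30.5681) → (12.2637,40.3220) → (12.2442,50.0662) → (15.5692,59.8007) → (22.2386,69.5254).

Shape 6 is a quadratic bezier drawn with `<path>`. Its stroke #008000 means engrave at S138, F3360. After flipping Y the toolpath is (55.8094,34.5178) → (53.9481,25.9525) → (54.9071,22.3615) → (58.6865,23.7449) → (65.2862,30.1027) → (74.7063,41.4349).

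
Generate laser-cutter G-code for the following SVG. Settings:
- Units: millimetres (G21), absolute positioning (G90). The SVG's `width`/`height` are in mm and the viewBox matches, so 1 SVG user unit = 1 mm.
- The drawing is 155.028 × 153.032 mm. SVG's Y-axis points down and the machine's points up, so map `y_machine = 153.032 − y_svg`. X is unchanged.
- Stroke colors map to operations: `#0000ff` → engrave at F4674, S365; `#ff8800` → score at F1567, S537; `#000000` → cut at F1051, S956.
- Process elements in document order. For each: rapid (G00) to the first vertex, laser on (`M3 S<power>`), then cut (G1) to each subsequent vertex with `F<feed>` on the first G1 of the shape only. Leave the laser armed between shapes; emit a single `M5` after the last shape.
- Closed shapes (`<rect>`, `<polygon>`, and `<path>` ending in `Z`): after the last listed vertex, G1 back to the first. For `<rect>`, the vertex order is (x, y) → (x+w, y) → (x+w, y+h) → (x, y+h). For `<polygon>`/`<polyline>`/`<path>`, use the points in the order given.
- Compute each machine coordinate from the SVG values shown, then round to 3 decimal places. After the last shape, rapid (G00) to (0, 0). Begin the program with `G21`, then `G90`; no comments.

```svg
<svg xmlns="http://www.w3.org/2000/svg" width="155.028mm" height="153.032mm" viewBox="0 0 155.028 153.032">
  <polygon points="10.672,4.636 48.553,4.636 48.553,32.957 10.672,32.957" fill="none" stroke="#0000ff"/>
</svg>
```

G21
G90
G00 X10.672 Y148.396
M3 S365
G1 X48.553 Y148.396 F4674
G1 X48.553 Y120.075
G1 X10.672 Y120.075
G1 X10.672 Y148.396
M5
G00 X0.000 Y0.000

1 u = 1 mm; y_m = 153.032 − y.

[1] `<polygon>` rectangle, #0000ff→engrave S365 F4674: (10.672,148.396) → (48.553,148.396) → (48.553,120.075) → (10.672,120.075) → (10.672,148.396) (closed)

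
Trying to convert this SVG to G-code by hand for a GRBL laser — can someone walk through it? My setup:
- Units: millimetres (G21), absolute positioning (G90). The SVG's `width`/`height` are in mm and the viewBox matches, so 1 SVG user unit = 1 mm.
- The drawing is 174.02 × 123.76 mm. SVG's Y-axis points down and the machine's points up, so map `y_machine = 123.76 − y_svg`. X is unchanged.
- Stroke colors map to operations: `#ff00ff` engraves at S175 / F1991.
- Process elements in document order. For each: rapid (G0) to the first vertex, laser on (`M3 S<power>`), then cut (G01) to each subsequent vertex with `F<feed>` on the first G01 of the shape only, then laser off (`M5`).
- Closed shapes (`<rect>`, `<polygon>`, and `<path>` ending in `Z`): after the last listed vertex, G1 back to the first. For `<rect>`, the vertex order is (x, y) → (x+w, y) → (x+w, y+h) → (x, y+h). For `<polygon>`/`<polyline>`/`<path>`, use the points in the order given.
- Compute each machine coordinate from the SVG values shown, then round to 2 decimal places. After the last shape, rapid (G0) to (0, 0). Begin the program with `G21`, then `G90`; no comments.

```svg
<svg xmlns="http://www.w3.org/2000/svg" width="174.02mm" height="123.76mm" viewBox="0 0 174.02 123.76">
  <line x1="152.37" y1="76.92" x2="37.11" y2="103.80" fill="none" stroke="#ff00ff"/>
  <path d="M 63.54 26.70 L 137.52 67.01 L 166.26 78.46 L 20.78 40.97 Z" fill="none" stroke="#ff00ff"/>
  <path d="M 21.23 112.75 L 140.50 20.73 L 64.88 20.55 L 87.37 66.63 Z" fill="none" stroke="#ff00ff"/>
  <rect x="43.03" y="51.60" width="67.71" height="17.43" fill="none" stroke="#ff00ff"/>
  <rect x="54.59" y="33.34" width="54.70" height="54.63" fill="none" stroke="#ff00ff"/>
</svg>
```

G21
G90
G0 X152.37 Y46.84
M3 S175
G01 X37.11 Y19.96 F1991
M5
G0 X63.54 Y97.06
M3 S175
G01 X137.52 Y56.75 F1991
G01 X166.26 Y45.30
G01 X20.78 Y82.79
G01 X63.54 Y97.06
M5
G0 X21.23 Y11.01
M3 S175
G01 X140.50 Y103.03 F1991
G01 X64.88 Y103.21
G01 X87.37 Y57.13
G01 X21.23 Y11.01
M5
G0 X43.03 Y72.16
M3 S175
G01 X110.74 Y72.16 F1991
G01 X110.74 Y54.73
G01 X43.03 Y54.73
G01 X43.03 Y72.16
M5
G0 X54.59 Y90.42
M3 S175
G01 X109.29 Y90.42 F1991
G01 X109.29 Y35.79
G01 X54.59 Y35.79
G01 X54.59 Y90.42
M5
G0 X0.00 Y0.00

Since the viewBox matches the mm dimensions, user units are millimetres directly. The only transform is the Y-flip y_m = 123.76 − y_svg.

Shape 1 is a line segment drawn with `<line>`. Its stroke #ff00ff means engrave at S175, F1991. After flipping Y the toolpath is (152.37,46.84) → (37.11,19.96).

Shape 2 is a closed polygon drawn with `<path>`. Its stroke #ff00ff means engrave at S175, F1991. After flipping Y the toolpath is (63.54,97.06) → (137.52,56.75) → (166.26,45.30) → (20.78,82.79) → (63.54,97.06), returning to the start.

Shape 3 is a closed polygon drawn with `<path>`. Its stroke #ff00ff means engrave at S175, F1991. After flipping Y the toolpath is (21.23,11.01) → (140.50,103.03) → (64.88,103.21) → (87.37,57.13) → (21.23,11.01), returning to the start.

Shape 4 is a rectangle drawn with `<rect>`. Its stroke #ff00ff means engrave at S175, F1991. After flipping Y the toolpath is (43.03,72.16) → (110.74,72.16) → (110.74,54.73) → (43.03,54.73) → (43.03,72.16), returning to the start.

Shape 5 is a rectangle drawn with `<rect>`. Its stroke #ff00ff means engrave at S175, F1991. After flipping Y the toolpath is (54.59,90.42) → (109.29,90.42) → (109.29,35.79) → (54.59,35.79) → (54.59,90.42), returning to the start.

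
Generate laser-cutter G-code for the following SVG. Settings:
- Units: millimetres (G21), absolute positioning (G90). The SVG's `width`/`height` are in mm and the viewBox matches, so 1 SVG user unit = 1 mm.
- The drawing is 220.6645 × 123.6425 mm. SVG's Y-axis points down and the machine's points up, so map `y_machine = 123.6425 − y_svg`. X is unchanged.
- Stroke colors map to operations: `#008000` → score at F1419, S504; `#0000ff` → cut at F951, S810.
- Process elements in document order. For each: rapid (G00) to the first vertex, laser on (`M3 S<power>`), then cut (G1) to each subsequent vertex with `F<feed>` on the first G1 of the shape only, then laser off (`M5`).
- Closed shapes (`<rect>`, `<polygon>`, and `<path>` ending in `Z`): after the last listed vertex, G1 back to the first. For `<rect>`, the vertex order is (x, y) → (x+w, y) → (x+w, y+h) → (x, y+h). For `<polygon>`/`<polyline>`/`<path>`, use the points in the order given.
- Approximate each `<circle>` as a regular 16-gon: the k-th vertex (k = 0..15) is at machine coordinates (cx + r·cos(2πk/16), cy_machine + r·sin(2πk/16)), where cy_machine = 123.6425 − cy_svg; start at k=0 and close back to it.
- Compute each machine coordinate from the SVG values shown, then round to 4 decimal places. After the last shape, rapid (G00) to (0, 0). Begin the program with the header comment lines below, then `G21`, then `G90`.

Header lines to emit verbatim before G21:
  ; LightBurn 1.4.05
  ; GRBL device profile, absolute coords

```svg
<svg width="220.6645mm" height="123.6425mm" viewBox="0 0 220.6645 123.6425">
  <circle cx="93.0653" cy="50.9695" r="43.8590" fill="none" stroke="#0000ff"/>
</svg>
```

viewBox `0 0 220.6645 123.6425` with mm width/height → 1 unit = 1 mm. Flip: y_m = 123.6425 − y_svg.

**Shape 1** — `<circle>` circle, stroke `#0000ff` → cut (S810, F951). Machine vertices: (136.9243,72.6730) → (133.5857,89.4571) → (124.0783,103.6860) → (109.8494,113.1934) → (93.0653,116.5320) → (76.2812,113.1934) → (62.0523,103.6860) → (52.5449,89.4571) → (49.2063,72.6730) → (52.5449,55.8889) → (62.0523,41.6600) → (76.2812,32.1526) → (93.0653,28.8140) → (109.8494,32.1526) → (124.0783,41.6600) → (133.5857,55.8889) → (136.9243,72.6730). Closed: final G1 returns to the first vertex.

; LightBurn 1.4.05
; GRBL device profile, absolute coords
G21
G90
G00 X136.9243 Y72.6730
M3 S810
G1 X133.5857 Y89.4571 F951
G1 X124.0783 Y103.6860
G1 X109.8494 Y113.1934
G1 X93.0653 Y116.5320
G1 X76.2812 Y113.1934
G1 X62.0523 Y103.6860
G1 X52.5449 Y89.4571
G1 X49.2063 Y72.6730
G1 X52.5449 Y55.8889
G1 X62.0523 Y41.6600
G1 X76.2812 Y32.1526
G1 X93.0653 Y28.8140
G1 X109.8494 Y32.1526
G1 X124.0783 Y41.6600
G1 X133.5857 Y55.8889
G1 X136.9243 Y72.6730
M5
G00 X0.0000 Y0.0000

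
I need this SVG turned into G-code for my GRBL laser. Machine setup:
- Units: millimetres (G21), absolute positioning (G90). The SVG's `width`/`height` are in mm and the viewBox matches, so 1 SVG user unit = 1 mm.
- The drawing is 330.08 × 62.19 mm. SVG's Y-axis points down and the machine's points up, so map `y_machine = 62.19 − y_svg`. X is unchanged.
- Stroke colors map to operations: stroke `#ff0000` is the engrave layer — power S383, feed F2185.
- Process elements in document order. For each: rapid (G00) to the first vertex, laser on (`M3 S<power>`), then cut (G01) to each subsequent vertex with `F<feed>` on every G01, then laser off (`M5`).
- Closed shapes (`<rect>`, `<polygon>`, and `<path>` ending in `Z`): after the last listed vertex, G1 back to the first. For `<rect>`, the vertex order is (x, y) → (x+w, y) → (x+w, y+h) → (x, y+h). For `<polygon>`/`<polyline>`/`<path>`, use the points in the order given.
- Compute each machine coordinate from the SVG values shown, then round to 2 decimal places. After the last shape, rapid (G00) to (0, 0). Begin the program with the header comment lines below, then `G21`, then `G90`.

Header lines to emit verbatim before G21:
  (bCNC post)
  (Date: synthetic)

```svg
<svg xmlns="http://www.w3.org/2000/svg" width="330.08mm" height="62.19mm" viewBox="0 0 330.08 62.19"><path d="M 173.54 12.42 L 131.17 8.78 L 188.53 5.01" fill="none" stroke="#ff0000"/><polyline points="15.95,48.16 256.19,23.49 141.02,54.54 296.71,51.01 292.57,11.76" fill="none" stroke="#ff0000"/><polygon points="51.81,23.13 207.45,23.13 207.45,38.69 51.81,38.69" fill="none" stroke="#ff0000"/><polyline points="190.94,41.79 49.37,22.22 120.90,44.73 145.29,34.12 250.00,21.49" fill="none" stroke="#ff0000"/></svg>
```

(bCNC post)
(Date: synthetic)
G21
G90
G00 X173.54 Y49.77
M3 S383
G01 X131.17 Y53.41 F2185
G01 X188.53 Y57.18 F2185
M5
G00 X15.95 Y14.03
M3 S383
G01 X256.19 Y38.70 F2185
G01 X141.02 Y7.65 F2185
G01 X296.71 Y11.18 F2185
G01 X292.57 Y50.43 F2185
M5
G00 X51.81 Y39.06
M3 S383
G01 X207.45 Y39.06 F2185
G01 X207.45 Y23.50 F2185
G01 X51.81 Y23.50 F2185
G01 X51.81 Y39.06 F2185
M5
G00 X190.94 Y20.40
M3 S383
G01 X49.37 Y39.97 F2185
G01 X120.90 Y17.46 F2185
G01 X145.29 Y28.07 F2185
G01 X250.00 Y40.70 F2185
M5
G00 X0.00 Y0.00

viewBox `0 0 330.08 62.19` with mm width/height → 1 unit = 1 mm. Flip: y_m = 62.19 − y_svg.

**Shape 1** — `<path>` open polyline, stroke `#ff0000` → engrave (S383, F2185). Machine vertices: (173.54,49.77) → (131.17,53.41) → (188.53,57.18). Open path.

**Shape 2** — `<polyline>` open polyline, stroke `#ff0000` → engrave (S383, F2185). Machine vertices: (15.95,14.03) → (256.19,38.70) → (141.02,7.65) → (296.71,11.18) → (292.57,50.43). Open path.

**Shape 3** — `<polygon>` rectangle, stroke `#ff0000` → engrave (S383, F2185). Machine vertices: (51.81,39.06) → (207.45,39.06) → (207.45,23.50) → (51.81,23.50) → (51.81,39.06). Closed: final G1 returns to the first vertex.

**Shape 4** — `<polyline>` open polyline, stroke `#ff0000` → engrave (S383, F2185). Machine vertices: (190.94,20.40) → (49.37,39.97) → (120.90,17.46) → (145.29,28.07) → (250.00,40.70). Open path.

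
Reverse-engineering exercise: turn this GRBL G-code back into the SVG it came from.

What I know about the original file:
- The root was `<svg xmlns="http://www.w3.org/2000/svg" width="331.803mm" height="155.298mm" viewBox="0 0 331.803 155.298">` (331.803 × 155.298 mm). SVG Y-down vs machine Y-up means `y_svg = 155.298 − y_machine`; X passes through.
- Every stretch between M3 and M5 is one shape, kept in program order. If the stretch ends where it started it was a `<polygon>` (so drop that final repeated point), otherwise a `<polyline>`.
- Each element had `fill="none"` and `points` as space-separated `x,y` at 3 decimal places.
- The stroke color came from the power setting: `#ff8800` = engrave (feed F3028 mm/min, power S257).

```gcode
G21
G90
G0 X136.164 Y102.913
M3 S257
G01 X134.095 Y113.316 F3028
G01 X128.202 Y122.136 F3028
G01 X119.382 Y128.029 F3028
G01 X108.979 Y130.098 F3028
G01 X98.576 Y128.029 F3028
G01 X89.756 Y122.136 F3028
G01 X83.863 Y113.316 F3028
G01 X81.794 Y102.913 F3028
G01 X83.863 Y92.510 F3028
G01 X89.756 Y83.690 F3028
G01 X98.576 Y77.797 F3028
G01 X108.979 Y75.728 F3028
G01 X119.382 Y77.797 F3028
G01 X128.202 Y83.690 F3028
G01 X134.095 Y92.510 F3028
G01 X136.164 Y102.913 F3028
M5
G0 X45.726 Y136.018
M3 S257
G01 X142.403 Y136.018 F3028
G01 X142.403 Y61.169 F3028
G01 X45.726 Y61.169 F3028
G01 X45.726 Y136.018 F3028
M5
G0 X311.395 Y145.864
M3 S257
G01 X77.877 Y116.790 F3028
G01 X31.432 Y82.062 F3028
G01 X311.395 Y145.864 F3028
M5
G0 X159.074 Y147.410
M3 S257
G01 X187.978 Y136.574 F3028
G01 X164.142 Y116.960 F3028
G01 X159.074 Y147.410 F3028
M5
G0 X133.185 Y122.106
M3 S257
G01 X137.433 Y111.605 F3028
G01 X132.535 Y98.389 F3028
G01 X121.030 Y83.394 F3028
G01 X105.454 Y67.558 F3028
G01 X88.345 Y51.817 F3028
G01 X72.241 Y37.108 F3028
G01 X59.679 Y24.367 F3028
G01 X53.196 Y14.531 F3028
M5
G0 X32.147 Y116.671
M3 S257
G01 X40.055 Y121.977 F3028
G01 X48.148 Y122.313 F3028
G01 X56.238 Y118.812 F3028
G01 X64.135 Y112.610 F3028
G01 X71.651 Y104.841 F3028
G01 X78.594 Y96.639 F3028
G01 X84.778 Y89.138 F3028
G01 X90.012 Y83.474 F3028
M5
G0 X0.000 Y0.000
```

Machine Y-up, SVG Y-down with viewBox height 155.298, so y_svg = 155.298 − y_machine; X carries over. Every run uses S257, so all elements get stroke `#ff8800` (engrave).

Run 1: The run returns to its start, so emit a `<polygon>` with points (Y-flipped): 136.164,52.385 134.095,41.982 128.202,33.162 119.382,27.269 108.979,25.200 98.576,27.269 89.756,33.162 83.863,41.982 81.794,52.385 83.863,62.788 89.756,71.608 98.576,77.501 108.979,79.570 119.382,77.501 128.202,71.608 134.095,62.788.

Run 2: The run returns to its start, so emit a `<polygon>` with points (Y-flipped): 45.726,19.280 142.403,19.280 142.403,94.129 45.726,94.129.

Run 3: The run returns to its start, so emit a `<polygon>` with points (Y-flipped): 311.395,9.434 77.877,38.508 31.432,73.236.

Run 4: The run returns to its start, so emit a `<polygon>` with points (Y-flipped): 159.074,7.888 187.978,18.724 164.142,38.338.

Run 5: The run is open, so emit a `<polyline>` with points (Y-flipped): 133.185,33.192 137.433,43.693 132.535,56.909 121.030,71.904 105.454,87.740 88.345,103.481 72.241,118.190 59.679,130.931 53.196,140.767.

Run 6: The run is open, so emit a `<polyline>` with points (Y-flipped): 32.147,38.627 40.055,33.321 48.148,32.985 56.238,36.486 64.135,42.688 71.651,50.457 78.594,58.659 84.778,66.160 90.012,71.824.

<svg xmlns="http://www.w3.org/2000/svg" width="331.803mm" height="155.298mm" viewBox="0 0 331.803 155.298">
  <polygon points="136.164,52.385 134.095,41.982 128.202,33.162 119.382,27.269 108.979,25.200 98.576,27.269 89.756,33.162 83.863,41.982 81.794,52.385 83.863,62.788 89.756,71.608 98.576,77.501 108.979,79.570 119.382,77.501 128.202,71.608 134.095,62.788" fill="none" stroke="#ff8800"/>
  <polygon points="45.726,19.280 142.403,19.280 142.403,94.129 45.726,94.129" fill="none" stroke="#ff8800"/>
  <polygon points="311.395,9.434 77.877,38.508 31.432,73.236" fill="none" stroke="#ff8800"/>
  <polygon points="159.074,7.888 187.978,18.724 164.142,38.338" fill="none" stroke="#ff8800"/>
  <polyline points="133.185,33.192 137.433,43.693 132.535,56.909 121.030,71.904 105.454,87.740 88.345,103.481 72.241,118.190 59.679,130.931 53.196,140.767" fill="none" stroke="#ff8800"/>
  <polyline points="32.147,38.627 40.055,33.321 48.148,32.985 56.238,36.486 64.135,42.688 71.651,50.457 78.594,58.659 84.778,66.160 90.012,71.824" fill="none" stroke="#ff8800"/>
</svg>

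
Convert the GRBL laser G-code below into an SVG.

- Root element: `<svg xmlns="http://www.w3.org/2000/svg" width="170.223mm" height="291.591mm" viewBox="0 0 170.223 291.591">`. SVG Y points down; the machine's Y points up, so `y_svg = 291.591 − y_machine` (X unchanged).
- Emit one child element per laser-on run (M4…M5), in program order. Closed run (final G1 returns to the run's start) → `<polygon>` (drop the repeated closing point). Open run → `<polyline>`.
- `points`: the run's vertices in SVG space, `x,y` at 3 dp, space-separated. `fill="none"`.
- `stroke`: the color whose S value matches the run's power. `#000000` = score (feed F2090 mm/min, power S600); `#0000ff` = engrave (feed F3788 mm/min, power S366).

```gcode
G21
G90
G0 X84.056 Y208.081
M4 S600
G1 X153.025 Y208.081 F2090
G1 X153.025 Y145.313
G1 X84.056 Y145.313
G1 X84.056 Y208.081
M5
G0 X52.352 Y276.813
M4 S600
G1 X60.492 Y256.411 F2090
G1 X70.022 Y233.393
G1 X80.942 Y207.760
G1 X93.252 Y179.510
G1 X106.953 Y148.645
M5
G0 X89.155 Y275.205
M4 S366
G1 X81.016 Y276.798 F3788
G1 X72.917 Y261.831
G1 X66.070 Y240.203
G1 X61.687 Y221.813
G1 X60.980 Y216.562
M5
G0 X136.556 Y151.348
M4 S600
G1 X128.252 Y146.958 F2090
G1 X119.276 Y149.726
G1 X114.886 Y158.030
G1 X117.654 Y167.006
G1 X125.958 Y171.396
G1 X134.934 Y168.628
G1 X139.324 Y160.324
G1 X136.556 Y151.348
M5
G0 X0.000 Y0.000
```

y_svg = 291.591 − y_m.

[1] S600→`#000000` (score); closed run; points: 84.056,83.510 153.025,83.510 153.025,146.278 84.056,146.278

[2] S600→`#000000` (score); open run; points: 52.352,14.778 60.492,35.180 70.022,58.198 80.942,83.831 93.252,112.081 106.953,142.946

[3] S366→`#0000ff` (engrave); open run; points: 89.155,16.386 81.016,14.793 72.917,29.760 66.070,51.388 61.687,69.778 60.980,75.029

[4] S600→`#000000` (score); closed run; points: 136.556,140.243 128.252,144.633 119.276,141.865 114.886,133.561 117.654,124.585 125.958,120.195 134.934,122.963 139.324,131.267

<svg xmlns="http://www.w3.org/2000/svg" width="170.223mm" height="291.591mm" viewBox="0 0 170.223 291.591">
  <polygon points="84.056,83.510 153.025,83.510 153.025,146.278 84.056,146.278" fill="none" stroke="#000000"/>
  <polyline points="52.352,14.778 60.492,35.180 70.022,58.198 80.942,83.831 93.252,112.081 106.953,142.946" fill="none" stroke="#000000"/>
  <polyline points="89.155,16.386 81.016,14.793 72.917,29.760 66.070,51.388 61.687,69.778 60.980,75.029" fill="none" stroke="#0000ff"/>
  <polygon points="136.556,140.243 128.252,144.633 119.276,141.865 114.886,133.561 117.654,124.585 125.958,120.195 134.934,122.963 139.324,131.267" fill="none" stroke="#000000"/>
</svg>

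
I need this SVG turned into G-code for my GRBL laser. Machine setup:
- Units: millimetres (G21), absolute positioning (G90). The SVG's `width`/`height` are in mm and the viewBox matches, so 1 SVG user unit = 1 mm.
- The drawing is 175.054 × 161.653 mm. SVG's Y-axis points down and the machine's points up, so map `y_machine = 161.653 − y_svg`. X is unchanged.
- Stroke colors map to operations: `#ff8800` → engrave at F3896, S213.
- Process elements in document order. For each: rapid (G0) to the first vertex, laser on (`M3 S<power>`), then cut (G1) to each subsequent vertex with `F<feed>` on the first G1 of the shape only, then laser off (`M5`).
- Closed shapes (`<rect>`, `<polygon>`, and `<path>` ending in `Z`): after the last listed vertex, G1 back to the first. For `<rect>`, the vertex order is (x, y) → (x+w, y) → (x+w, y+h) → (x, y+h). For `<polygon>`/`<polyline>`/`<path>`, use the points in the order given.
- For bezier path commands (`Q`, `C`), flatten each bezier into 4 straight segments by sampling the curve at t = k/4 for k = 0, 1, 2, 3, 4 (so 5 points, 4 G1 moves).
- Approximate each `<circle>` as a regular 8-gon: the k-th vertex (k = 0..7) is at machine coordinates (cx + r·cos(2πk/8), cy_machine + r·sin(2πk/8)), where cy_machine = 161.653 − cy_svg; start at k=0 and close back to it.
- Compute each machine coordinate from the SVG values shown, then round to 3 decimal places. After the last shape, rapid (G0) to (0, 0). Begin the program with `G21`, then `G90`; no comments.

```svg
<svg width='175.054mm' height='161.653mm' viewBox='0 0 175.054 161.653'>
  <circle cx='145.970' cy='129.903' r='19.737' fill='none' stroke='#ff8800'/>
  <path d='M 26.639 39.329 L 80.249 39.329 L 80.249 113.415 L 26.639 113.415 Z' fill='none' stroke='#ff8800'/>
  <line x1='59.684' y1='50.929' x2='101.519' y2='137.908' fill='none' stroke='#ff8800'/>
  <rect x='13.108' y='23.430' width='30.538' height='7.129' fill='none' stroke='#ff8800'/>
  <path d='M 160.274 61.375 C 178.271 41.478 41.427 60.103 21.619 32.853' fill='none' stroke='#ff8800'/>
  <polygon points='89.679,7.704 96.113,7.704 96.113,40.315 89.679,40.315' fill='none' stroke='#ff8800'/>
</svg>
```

G21
G90
G0 X165.707 Y31.750
M3 S213
G1 X159.926 Y45.706 F3896
G1 X145.970 Y51.487
G1 X132.014 Y45.706
G1 X126.233 Y31.750
G1 X132.014 Y17.794
G1 X145.970 Y12.013
G1 X159.926 Y17.794
G1 X165.707 Y31.750
M5
G0 X26.639 Y122.324
M3 S213
G1 X80.249 Y122.324 F3896
G1 X80.249 Y48.238
G1 X26.639 Y48.238
G1 X26.639 Y122.324
M5
G0 X59.684 Y110.724
M3 S213
G1 X101.519 Y23.745 F3896
M5
G0 X13.108 Y138.223
M3 S213
G1 X43.646 Y138.223 F3896
G1 X43.646 Y131.094
G1 X13.108 Y131.094
G1 X13.108 Y138.223
M5
G0 X160.274 Y100.278
M3 S213
G1 X148.987 Y109.297 F3896
G1 X105.123 Y111.782
G1 X54.171 Y115.645
G1 X21.619 Y128.800
M5
G0 X89.679 Y153.949
M3 S213
G1 X96.113 Y153.949 F3896
G1 X96.113 Y121.338
G1 X89.679 Y121.338
G1 X89.679 Y153.949
M5
G0 X0.000 Y0.000

Since the viewBox matches the mm dimensions, user units are millimetres directly. The only transform is the Y-flip y_m = 161.653 − y_svg.

Shape 1 is a circle drawn with `<circle>`. Its stroke #ff8800 means engrave at S213, F3896. After flipping Y the toolpath is (165.707,31.750) → (159.926,45.706) → (145.970,51.487) → (132.014,45.706) → (126.233,31.750) → (132.014,17.794) → (145.970,12.013) → (159.926,17.794) → (165.707,31.750), returning to the start.

Shape 2 is a rectangle drawn with `<path>`. Its stroke #ff8800 means engrave at S213, F3896. After flipping Y the toolpath is (26.639,122.324) → (80.249,122.324) → (80.249,48.238) → (26.639,48.238) → (26.639,122.324), returning to the start.

Shape 3 is a line segment drawn with `<line>`. Its stroke #ff8800 means engrave at S213, F3896. After flipping Y the toolpath is (59.684,110.724) → (101.519,23.745).

Shape 4 is a rectangle drawn with `<rect>`. Its stroke #ff8800 means engrave at S213, F3896. After flipping Y the toolpath is (13.108,138.223) → (43.646,138.223) → (43.646,131.094) → (13.108,131.094) → (13.108,138.223), returning to the start.

Shape 5 is a cubic bezier drawn with `<path>`. Its stroke #ff8800 means engrave at S213, F3896. After flipping Y the toolpath is (160.274,100.278) → (148.987,109.297) → (105.123,111.782) → (54.171,115.645) → (21.619,128.800).

Shape 6 is a rectangle drawn with `<polygon>`. Its stroke #ff8800 means engrave at S213, F3896. After flipping Y the toolpath is (89.679,153.949) → (96.113,153.949) → (96.113,121.338) → (89.679,121.338) → (89.679,153.949), returning to the start.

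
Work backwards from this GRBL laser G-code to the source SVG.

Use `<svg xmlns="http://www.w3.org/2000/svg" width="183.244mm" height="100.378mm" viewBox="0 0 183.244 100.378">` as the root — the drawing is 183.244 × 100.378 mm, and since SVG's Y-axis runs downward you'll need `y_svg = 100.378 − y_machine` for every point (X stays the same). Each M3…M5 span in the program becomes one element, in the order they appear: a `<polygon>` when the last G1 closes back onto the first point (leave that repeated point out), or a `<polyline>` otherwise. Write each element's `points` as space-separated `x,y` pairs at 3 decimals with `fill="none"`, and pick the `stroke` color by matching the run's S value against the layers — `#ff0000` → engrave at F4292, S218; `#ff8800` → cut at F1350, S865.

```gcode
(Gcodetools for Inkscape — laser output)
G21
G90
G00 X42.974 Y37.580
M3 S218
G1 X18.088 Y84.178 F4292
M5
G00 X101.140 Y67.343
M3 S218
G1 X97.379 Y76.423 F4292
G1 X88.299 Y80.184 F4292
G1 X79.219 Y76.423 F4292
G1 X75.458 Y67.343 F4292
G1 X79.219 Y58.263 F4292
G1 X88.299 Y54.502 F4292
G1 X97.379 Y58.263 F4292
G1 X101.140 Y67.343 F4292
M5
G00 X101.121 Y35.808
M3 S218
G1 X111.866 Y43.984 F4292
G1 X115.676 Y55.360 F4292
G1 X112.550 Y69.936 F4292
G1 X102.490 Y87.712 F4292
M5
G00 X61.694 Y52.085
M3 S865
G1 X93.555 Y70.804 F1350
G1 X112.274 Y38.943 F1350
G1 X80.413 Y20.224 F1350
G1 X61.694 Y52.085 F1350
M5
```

Each laser-on run becomes one SVG element. Flip Y back into SVG space with y_svg = 100.378 − y_machine.

Run 1: the run's S218 means `#ff0000` (engrave). The run is open, so emit a `<polyline>` with points (Y-flipped): 42.974,62.798 18.088,16.200.

Run 2: the run's S218 means `#ff0000` (engrave). The run returns to its start, so emit a `<polygon>` with points (Y-flipped): 101.140,33.035 97.379,23.955 88.299,20.194 79.219,23.955 75.458,33.035 79.219,42.115 88.299,45.876 97.379,42.115.

Run 3: S218 ⇒ engrave layer `#ff0000`. The run is open, so emit a `<polyline>` with points (Y-flipped): 101.121,64.570 111.866,56.394 115.676,45.018 112.550,30.442 102.490,12.666.

Run 4: S865 ⇒ cut layer `#ff8800`. The run returns to its start, so emit a `<polygon>` with points (Y-flipped): 61.694,48.293 93.555,29.574 112.274,61.435 80.413,80.154.

<svg xmlns="http://www.w3.org/2000/svg" width="183.244mm" height="100.378mm" viewBox="0 0 183.244 100.378">
  <polyline points="42.974,62.798 18.088,16.200" fill="none" stroke="#ff0000"/>
  <polygon points="101.140,33.035 97.379,23.955 88.299,20.194 79.219,23.955 75.458,33.035 79.219,42.115 88.299,45.876 97.379,42.115" fill="none" stroke="#ff0000"/>
  <polyline points="101.121,64.570 111.866,56.394 115.676,45.018 112.550,30.442 102.490,12.666" fill="none" stroke="#ff0000"/>
  <polygon points="61.694,48.293 93.555,29.574 112.274,61.435 80.413,80.154" fill="none" stroke="#ff8800"/>
</svg>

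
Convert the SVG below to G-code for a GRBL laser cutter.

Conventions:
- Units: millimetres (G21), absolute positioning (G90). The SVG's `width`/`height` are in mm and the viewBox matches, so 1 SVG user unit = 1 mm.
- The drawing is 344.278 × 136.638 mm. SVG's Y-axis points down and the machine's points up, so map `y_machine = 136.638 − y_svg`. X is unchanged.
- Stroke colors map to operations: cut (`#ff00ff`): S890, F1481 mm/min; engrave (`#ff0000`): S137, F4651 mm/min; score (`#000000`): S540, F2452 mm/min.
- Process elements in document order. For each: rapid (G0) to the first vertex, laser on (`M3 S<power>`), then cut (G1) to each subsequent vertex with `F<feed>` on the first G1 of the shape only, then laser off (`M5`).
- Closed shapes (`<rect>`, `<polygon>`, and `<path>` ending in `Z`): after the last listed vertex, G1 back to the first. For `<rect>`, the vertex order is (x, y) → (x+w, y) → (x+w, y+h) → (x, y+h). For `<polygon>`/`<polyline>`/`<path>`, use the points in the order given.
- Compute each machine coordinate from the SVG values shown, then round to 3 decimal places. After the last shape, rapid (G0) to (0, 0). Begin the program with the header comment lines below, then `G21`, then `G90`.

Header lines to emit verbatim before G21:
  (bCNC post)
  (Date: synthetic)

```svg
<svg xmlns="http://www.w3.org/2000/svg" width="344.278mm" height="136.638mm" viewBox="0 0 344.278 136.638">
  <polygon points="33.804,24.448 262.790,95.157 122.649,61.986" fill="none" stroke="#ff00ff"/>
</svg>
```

(bCNC post)
(Date: synthetic)
G21
G90
G0 X33.804 Y112.190
M3 S890
G1 X262.790 Y41.481 F1481
G1 X122.649 Y74.652
G1 X33.804 Y112.190
M5
G0 X0.000 Y0.000

viewBox `0 0 344.278 136.638` with mm width/height → 1 unit = 1 mm. Flip: y_m = 136.638 − y_svg.

**Shape 1** — `<polygon>` closed polygon, stroke `#ff00ff` → cut (S890, F1481). Machine vertices: (33.804,112.190) → (262.790,41.481) → (122.649,74.652) → (33.804,112.190). Closed: final G1 returns to the first vertex.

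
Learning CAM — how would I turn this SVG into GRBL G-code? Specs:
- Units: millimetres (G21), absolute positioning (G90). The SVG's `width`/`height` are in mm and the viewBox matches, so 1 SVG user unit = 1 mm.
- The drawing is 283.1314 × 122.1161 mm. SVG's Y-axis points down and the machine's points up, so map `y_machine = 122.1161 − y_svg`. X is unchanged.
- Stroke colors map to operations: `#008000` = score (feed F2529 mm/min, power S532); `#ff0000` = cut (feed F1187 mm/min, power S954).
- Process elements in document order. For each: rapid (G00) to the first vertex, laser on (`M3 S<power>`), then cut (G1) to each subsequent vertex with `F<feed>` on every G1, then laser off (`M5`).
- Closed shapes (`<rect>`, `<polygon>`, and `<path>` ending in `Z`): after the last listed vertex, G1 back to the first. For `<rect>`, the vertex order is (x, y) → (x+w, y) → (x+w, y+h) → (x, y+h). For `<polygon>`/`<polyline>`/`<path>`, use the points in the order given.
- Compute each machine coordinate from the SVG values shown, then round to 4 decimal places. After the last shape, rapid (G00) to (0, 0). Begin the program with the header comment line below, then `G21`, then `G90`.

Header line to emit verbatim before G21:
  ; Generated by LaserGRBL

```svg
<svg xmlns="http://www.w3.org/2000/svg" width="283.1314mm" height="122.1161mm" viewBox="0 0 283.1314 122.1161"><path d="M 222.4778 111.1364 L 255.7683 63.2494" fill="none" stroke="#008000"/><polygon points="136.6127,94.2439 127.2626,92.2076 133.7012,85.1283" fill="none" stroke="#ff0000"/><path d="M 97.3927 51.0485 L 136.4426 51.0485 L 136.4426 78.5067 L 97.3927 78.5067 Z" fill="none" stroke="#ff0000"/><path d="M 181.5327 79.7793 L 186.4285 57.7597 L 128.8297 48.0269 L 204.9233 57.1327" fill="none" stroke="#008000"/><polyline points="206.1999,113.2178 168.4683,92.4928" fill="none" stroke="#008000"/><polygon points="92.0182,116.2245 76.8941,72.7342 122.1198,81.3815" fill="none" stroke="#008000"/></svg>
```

; Generated by LaserGRBL
G21
G90
G00 X222.4778 Y10.9797
M3 S532
G1 X255.7683 Y58.8667 F2529
M5
G00 X136.6127 Y27.8722
M3 S954
G1 X127.2626 Y29.9085 F1187
G1 X133.7012 Y36.9878 F1187
G1 X136.6127 Y27.8722 F1187
M5
G00 X97.3927 Y71.0676
M3 S954
G1 X136.4426 Y71.0676 F1187
G1 X136.4426 Y43.6094 F1187
G1 X97.3927 Y43.6094 F1187
G1 X97.3927 Y71.0676 F1187
M5
G00 X181.5327 Y42.3368
M3 S532
G1 X186.4285 Y64.3564 F2529
G1 X128.8297 Y74.0892 F2529
G1 X204.9233 Y64.9834 F2529
M5
G00 X206.1999 Y8.8983
M3 S532
G1 X168.4683 Y29.6233 F2529
M5
G00 X92.0182 Y5.8916
M3 S532
G1 X76.8941 Y49.3819 F2529
G1 X122.1198 Y40.7346 F2529
G1 X92.0182 Y5.8916 F2529
M5
G00 X0.0000 Y0.0000

viewBox `0 0 283.1314 122.1161` with mm width/height → 1 unit = 1 mm. Flip: y_m = 122.1161 − y_svg.

**Shape 1** — `<path>` line segment, stroke `#008000` → score (S532, F2529). Machine vertices: (222.4778,10.9797) → (255.7683,58.8667). Open path.

**Shape 2** — `<polygon>` regular polygon, stroke `#ff0000` → cut (S954, F1187). Machine vertices: (136.6127,27.8722) → (127.2626,29.9085) → (133.7012,36.9878) → (136.6127,27.8722). Closed: final G1 returns to the first vertex.

**Shape 3** — `<path>` rectangle, stroke `#ff0000` → cut (S954, F1187). Machine vertices: (97.3927,71.0676) → (136.4426,71.0676) → (136.4426,43.6094) → (97.3927,43.6094) → (97.3927,71.0676). Closed: final G1 returns to the first vertex.

**Shape 4** — `<path>` open polyline, stroke `#008000` → score (S532, F2529). Machine vertices: (181.5327,42.3368) → (186.4285,64.3564) → (128.8297,74.0892) → (204.9233,64.9834). Open path.

**Shape 5** — `<polyline>` line segment, stroke `#008000` → score (S532, F2529). Machine vertices: (206.1999,8.8983) → (168.4683,29.6233). Open path.

**Shape 6** — `<polygon>` regular polygon, stroke `#008000` → score (S532, F2529). Machine vertices: (92.0182,5.8916) → (76.8941,49.3819) → (122.1198,40.7346) → (92.0182,5.8916). Closed: final G1 returns to the first vertex.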